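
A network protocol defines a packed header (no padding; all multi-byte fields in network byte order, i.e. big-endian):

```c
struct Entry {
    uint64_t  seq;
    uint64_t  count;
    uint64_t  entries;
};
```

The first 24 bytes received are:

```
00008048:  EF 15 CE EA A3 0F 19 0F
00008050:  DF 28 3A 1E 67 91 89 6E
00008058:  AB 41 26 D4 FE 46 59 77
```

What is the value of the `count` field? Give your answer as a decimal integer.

16080166371787377006

`count` follows `seq` (8 bytes), so it starts at byte offset 8 and occupies 8 bytes.
Bytes at offsets 8..15: DF 28 3A 1E 67 91 89 6E.
Big-endian stores the most-significant byte at the lowest address.
The bytes are already most-significant first: 0xDF283A1E6791896E.
0xDF283A1E6791896E = 16080166371787377006.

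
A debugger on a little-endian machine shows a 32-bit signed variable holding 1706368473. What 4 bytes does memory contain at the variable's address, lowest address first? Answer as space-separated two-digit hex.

D9 1D B5 65

1706368473 in hexadecimal, padded to 32 bits, is 0x65B51DD9.
Split into bytes (most-significant first): 65 B5 1D D9.
In little-endian order the low byte comes first in memory.
So at ascending addresses the bytes are D9 1D B5 65.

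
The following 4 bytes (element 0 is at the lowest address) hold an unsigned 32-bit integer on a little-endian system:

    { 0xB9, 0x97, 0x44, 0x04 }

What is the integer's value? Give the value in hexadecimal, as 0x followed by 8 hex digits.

In little-endian order the low byte comes first in memory.
Reassemble most-significant byte first: 04 44 97 B9 → 0x044497B9.

0x044497B9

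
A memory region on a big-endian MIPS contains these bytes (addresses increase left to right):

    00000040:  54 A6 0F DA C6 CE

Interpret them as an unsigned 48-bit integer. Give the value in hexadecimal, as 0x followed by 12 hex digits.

Big-endian stores the most-significant byte at the lowest address.
The bytes are already most-significant first: 0x54A60FDAC6CE.

0x54A60FDAC6CE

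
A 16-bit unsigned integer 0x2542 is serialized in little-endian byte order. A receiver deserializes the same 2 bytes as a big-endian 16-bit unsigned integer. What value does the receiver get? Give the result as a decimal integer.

Stored little-endian, the bytes at ascending addresses are 42 25.
Read back as big-endian, the last byte is least significant, giving 0x4225.
0x4225 = 16933.

16933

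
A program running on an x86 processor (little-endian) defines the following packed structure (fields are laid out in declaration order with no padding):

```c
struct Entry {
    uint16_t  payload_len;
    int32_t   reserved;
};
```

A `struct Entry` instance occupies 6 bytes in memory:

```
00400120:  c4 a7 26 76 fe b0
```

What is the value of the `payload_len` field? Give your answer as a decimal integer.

42948

`payload_len` is the first field, at byte offset 0, occupying 2 bytes.
Bytes at offsets 0..1: C4 A7.
Little-endian: lowest address holds the least-significant byte.
Reassemble most-significant byte first: A7 C4 → 0xA7C4.
0xA7C4 = 42948.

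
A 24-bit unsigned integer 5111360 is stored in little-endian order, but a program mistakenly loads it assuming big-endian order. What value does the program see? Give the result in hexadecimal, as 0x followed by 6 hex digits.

0x40FE4D

5111360 in 24-bit hexadecimal is 0x4DFE40.
Stored little-endian, the bytes at ascending addresses are 40 FE 4D.
Read back as big-endian, the last byte is least significant, giving 0x40FE4D.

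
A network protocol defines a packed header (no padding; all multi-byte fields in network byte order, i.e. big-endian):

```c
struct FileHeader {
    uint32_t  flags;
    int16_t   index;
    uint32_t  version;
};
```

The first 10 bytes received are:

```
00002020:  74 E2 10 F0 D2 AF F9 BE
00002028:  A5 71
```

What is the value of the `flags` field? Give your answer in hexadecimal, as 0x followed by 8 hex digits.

0x74E210F0

`flags` is the first field, at byte offset 0, occupying 4 bytes.
Bytes at offsets 0..3: 74 E2 10 F0.
Big-endian stores the most-significant byte at the lowest address.
The bytes are already most-significant first: 0x74E210F0.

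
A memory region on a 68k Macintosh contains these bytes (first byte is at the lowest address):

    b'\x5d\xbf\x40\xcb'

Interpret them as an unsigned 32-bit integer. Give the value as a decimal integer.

1572815051

Big-endian: lowest address holds the most-significant byte.
The bytes are already most-significant first: 0x5DBF40CB.
0x5DBF40CB = 1572815051.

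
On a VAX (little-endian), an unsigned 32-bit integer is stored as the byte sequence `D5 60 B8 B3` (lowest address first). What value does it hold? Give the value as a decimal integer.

3015205077

Little-endian: lowest address holds the least-significant byte.
Reassemble most-significant byte first: B3 B8 60 D5 → 0xB3B860D5.
0xB3B860D5 = 3015205077.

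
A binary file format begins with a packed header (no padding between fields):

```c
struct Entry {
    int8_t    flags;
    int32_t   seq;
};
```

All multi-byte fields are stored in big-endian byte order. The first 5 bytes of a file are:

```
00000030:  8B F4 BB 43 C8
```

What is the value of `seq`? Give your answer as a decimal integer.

`seq` follows `flags` (1 byte), so it starts at byte offset 1 and occupies 4 bytes.
Bytes at offsets 1..4: F4 BB 43 C8.
In big-endian order the high byte comes first in memory.
The bytes are already most-significant first: 0xF4BB43C8.
Top bit is set, so as a signed 32-bit value this is 0xF4BB43C8 − 2^32 = -189054008.

-189054008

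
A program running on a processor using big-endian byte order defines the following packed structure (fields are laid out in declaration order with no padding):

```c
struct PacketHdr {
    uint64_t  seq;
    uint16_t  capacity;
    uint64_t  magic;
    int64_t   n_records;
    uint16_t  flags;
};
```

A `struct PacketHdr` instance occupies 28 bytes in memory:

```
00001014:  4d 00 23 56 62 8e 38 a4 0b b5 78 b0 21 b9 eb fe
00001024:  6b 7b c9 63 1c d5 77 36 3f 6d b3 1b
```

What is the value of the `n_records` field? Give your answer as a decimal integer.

-3935269946238025875

`n_records` follows `seq` (8 B), `capacity` (2 B), `magic` (8 B), so it starts at offset 8 + 2 + 8 = 18 and occupies 8 bytes.
Bytes at offsets 18..25: C9 63 1C D5 77 36 3F 6D.
In big-endian order the high byte comes first in memory.
The bytes are already most-significant first: 0xC9631CD577363F6D.
Top bit is set, so as a signed 64-bit value this is 0xC9631CD577363F6D − 2^64 = -3935269946238025875.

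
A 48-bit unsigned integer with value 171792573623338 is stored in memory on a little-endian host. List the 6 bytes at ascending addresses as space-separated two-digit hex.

171792573623338 in hexadecimal, padded to 48 bits, is 0x9C3E93536C2A.
Split into bytes (most-significant first): 9C 3E 93 53 6C 2A.
In little-endian order the low byte comes first in memory.
So at ascending addresses the bytes are 2A 6C 53 93 3E 9C.

2A 6C 53 93 3E 9C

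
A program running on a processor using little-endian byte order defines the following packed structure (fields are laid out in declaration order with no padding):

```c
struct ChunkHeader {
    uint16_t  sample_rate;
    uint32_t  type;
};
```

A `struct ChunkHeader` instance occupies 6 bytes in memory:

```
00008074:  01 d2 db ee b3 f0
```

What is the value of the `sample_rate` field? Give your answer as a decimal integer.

`sample_rate` is the first field, at byte offset 0, occupying 2 bytes.
Bytes at offsets 0..1: 01 D2.
In little-endian order the low byte comes first in memory.
Reassemble most-significant byte first: D2 01 → 0xD201.
0xD201 = 53761.

53761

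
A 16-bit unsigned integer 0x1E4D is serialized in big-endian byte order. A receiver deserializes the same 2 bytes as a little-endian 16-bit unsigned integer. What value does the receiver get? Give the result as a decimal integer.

Stored big-endian, the bytes at ascending addresses are 1E 4D.
Read back as little-endian, the first byte is least significant, giving 0x4D1E.
0x4D1E = 19742.

19742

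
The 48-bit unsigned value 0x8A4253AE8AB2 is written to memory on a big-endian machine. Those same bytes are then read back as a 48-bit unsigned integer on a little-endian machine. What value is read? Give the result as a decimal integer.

Stored big-endian, the bytes at ascending addresses are 8A 42 53 AE 8A B2.
Read back as little-endian, the first byte is least significant, giving 0xB28AAE53428A.
0xB28AAE53428A = 196308699923082.

196308699923082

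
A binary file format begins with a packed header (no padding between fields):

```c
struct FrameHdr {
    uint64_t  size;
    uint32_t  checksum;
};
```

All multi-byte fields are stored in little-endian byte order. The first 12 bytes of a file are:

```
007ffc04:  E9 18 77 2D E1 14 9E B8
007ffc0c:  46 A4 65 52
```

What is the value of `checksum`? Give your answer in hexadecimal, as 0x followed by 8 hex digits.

`checksum` follows `size` (8 bytes), so it starts at byte offset 8 and occupies 4 bytes.
Bytes at offsets 8..11: 46 A4 65 52.
Little-endian: lowest address holds the least-significant byte.
Reassemble most-significant byte first: 52 65 A4 46 → 0x5265A446.

0x5265A446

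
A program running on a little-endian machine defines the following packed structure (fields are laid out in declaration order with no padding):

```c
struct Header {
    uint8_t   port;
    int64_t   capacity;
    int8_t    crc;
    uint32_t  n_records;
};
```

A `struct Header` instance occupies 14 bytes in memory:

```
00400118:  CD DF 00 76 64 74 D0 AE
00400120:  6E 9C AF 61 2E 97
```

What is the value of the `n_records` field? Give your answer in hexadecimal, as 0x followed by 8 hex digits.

`n_records` follows `port` (1 B), `capacity` (8 B), `crc` (1 B), so it starts at offset 1 + 8 + 1 = 10 and occupies 4 bytes.
Bytes at offsets 10..13: AF 61 2E 97.
In little-endian order the low byte comes first in memory.
Reassemble most-significant byte first: 97 2E 61 AF → 0x972E61AF.

0x972E61AF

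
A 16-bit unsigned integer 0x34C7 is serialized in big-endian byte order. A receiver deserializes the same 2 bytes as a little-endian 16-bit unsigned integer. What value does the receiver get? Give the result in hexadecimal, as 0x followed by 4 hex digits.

0xC734

Stored big-endian, the bytes at ascending addresses are 34 C7.
Read back as little-endian, the first byte is least significant, giving 0xC734.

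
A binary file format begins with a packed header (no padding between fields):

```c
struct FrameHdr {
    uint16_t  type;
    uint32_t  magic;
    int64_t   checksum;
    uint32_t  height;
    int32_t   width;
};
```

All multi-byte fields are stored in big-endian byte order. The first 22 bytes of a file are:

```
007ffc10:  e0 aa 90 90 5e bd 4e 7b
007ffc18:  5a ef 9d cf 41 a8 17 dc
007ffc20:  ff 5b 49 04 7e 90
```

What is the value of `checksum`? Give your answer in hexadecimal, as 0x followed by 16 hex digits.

`checksum` follows `type` (2 B), `magic` (4 B), so it starts at offset 2 + 4 = 6 and occupies 8 bytes.
Bytes at offsets 6..13: 4E 7B 5A EF 9D CF 41 A8.
In big-endian order the high byte comes first in memory.
The bytes are already most-significant first: 0x4E7B5AEF9DCF41A8.

0x4E7B5AEF9DCF41A8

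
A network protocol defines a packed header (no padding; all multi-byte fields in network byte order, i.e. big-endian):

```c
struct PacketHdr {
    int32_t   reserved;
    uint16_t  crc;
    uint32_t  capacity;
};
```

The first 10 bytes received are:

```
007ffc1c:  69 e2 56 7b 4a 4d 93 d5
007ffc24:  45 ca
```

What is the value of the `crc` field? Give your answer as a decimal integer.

19021

`crc` follows `reserved` (4 bytes), so it starts at byte offset 4 and occupies 2 bytes.
Bytes at offsets 4..5: 4A 4D.
Big-endian: lowest address holds the most-significant byte.
The bytes are already most-significant first: 0x4A4D.
0x4A4D = 19021.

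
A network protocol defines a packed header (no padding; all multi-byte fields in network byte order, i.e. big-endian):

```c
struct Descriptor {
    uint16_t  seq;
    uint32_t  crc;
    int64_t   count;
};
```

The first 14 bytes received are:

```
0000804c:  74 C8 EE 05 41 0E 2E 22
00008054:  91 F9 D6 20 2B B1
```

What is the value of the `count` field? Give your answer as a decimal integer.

`count` follows `seq` (2 B), `crc` (4 B), so it starts at offset 2 + 4 = 6 and occupies 8 bytes.
Bytes at offsets 6..13: 2E 22 91 F9 D6 20 2B B1.
In big-endian order the high byte comes first in memory.
The bytes are already most-significant first: 0x2E2291F9D6202BB1.
0x2E2291F9D6202BB1 = 3324379977178164145.

3324379977178164145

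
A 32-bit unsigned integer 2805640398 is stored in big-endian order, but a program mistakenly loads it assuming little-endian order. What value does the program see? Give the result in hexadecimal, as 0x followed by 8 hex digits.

0xCEAC3AA7

2805640398 in 32-bit hexadecimal is 0xA73AACCE.
Stored big-endian, the bytes at ascending addresses are A7 3A AC CE.
Read back as little-endian, the first byte is least significant, giving 0xCEAC3AA7.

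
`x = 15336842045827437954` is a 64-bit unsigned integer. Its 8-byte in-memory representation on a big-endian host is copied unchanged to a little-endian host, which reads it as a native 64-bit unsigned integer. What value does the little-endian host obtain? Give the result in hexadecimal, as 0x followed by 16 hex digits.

15336842045827437954 in 64-bit hexadecimal is 0xD4D7689525D1D582.
Stored big-endian, the bytes at ascending addresses are D4 D7 68 95 25 D1 D5 82.
Read back as little-endian, the first byte is least significant, giving 0x82D5D1259568D7D4.

0x82D5D1259568D7D4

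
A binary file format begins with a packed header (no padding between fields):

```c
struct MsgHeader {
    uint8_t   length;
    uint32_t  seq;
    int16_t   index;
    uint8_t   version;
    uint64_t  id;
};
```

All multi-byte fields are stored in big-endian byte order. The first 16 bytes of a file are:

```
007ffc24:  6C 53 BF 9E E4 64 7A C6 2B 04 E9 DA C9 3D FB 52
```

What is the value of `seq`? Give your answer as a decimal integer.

1405066980

`seq` follows `length` (1 byte), so it starts at byte offset 1 and occupies 4 bytes.
Bytes at offsets 1..4: 53 BF 9E E4.
In big-endian order the high byte comes first in memory.
The bytes are already most-significant first: 0x53BF9EE4.
0x53BF9EE4 = 1405066980.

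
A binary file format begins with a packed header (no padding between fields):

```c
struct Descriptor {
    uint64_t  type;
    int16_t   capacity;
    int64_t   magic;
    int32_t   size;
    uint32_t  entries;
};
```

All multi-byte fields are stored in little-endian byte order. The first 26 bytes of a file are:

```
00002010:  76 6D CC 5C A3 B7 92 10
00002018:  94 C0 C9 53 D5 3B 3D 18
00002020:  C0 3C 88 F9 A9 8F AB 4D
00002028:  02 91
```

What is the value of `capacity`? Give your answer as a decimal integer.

-16236

`capacity` follows `type` (8 bytes), so it starts at byte offset 8 and occupies 2 bytes.
Bytes at offsets 8..9: 94 C0.
Little-endian stores the least-significant byte at the lowest address.
Reassemble most-significant byte first: C0 94 → 0xC094.
Top bit is set, so as a signed 16-bit value this is 0xC094 − 2^16 = -16236.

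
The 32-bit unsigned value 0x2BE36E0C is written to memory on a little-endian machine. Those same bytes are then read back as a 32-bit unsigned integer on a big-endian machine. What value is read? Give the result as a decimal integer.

208593707

Stored little-endian, the bytes at ascending addresses are 0C 6E E3 2B.
Read back as big-endian, the last byte is least significant, giving 0x0C6EE32B.
0x0C6EE32B = 208593707.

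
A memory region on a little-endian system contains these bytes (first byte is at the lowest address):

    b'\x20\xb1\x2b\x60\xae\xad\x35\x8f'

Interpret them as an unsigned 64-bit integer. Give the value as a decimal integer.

In little-endian order the low byte comes first in memory.
Reassemble most-significant byte first: 8F 35 AD AE 60 2B B1 20 → 0x8F35ADAE602BB120.
0x8F35ADAE602BB120 = 10319345085638750496.

10319345085638750496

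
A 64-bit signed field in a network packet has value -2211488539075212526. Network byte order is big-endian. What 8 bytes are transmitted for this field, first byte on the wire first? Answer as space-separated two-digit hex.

E1 4F 36 E4 03 93 0B 12

Two's complement of -2211488539075212526 in 64 bits: 2211488539075212526 = 0x1EB0C91BFC6CF4EE; invert → 0xE14F36E403930B11; add 1 → 0xE14F36E403930B12.
Split into bytes (most-significant first): E1 4F 36 E4 03 93 0B 12.
Big-endian stores the most-significant byte at the lowest address.
So the memory order matches the most-significant-first order: E1 4F 36 E4 03 93 0B 12.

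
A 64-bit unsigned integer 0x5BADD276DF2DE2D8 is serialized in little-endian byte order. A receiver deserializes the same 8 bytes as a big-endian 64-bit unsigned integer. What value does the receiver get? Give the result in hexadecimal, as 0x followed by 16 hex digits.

Stored little-endian, the bytes at ascending addresses are D8 E2 2D DF 76 D2 AD 5B.
Read back as big-endian, the last byte is least significant, giving 0xD8E22DDF76D2AD5B.

0xD8E22DDF76D2AD5B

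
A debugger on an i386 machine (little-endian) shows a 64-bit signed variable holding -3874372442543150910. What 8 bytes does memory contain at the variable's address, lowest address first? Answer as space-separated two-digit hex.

C2 28 A7 72 CA 76 3B CA

Two's complement of -3874372442543150910 in 64 bits: 3874372442543150910 = 0x35C489358D58D73E; invert → 0xCA3B76CA72A728C1; add 1 → 0xCA3B76CA72A728C2.
Split into bytes (most-significant first): CA 3B 76 CA 72 A7 28 C2.
Little-endian: lowest address holds the least-significant byte.
So at ascending addresses the bytes are C2 28 A7 72 CA 76 3B CA.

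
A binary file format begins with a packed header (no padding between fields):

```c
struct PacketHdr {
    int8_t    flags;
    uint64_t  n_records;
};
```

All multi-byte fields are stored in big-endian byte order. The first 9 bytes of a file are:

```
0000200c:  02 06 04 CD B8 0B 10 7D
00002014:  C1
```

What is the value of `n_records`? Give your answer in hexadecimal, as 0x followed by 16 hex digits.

`n_records` follows `flags` (1 byte), so it starts at byte offset 1 and occupies 8 bytes.
Bytes at offsets 1..8: 06 04 CD B8 0B 10 7D C1.
Big-endian: lowest address holds the most-significant byte.
The bytes are already most-significant first: 0x0604CDB80B107DC1.

0x0604CDB80B107DC1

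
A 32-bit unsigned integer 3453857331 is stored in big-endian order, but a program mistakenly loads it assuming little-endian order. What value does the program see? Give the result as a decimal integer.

867098061

3453857331 in 32-bit hexadecimal is 0xCDDDAE33.
Stored big-endian, the bytes at ascending addresses are CD DD AE 33.
Read back as little-endian, the first byte is least significant, giving 0x33AEDDCD.
0x33AEDDCD = 867098061.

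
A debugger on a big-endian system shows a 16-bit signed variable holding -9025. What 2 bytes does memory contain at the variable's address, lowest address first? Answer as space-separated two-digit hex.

DC BF

Two's complement of -9025 in 16 bits: 9025 = 0x2341; invert → 0xDCBE; add 1 → 0xDCBF.
Split into bytes (most-significant first): DC BF.
In big-endian order the high byte comes first in memory.
So the memory order matches the most-significant-first order: DC BF.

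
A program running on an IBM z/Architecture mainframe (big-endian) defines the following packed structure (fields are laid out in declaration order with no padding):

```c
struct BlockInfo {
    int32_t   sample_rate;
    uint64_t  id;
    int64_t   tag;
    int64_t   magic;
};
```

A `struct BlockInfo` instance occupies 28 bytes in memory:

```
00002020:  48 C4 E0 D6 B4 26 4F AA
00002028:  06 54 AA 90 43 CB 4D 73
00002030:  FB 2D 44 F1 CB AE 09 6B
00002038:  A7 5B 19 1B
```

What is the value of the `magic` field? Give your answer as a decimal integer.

`magic` follows `sample_rate` (4 B), `id` (8 B), `tag` (8 B), so it starts at offset 4 + 8 + 8 = 20 and occupies 8 bytes.
Bytes at offsets 20..27: CB AE 09 6B A7 5B 19 1B.
Big-endian: lowest address holds the most-significant byte.
The bytes are already most-significant first: 0xCBAE096BA75B191B.
Top bit is set, so as a signed 64-bit value this is 0xCBAE096BA75B191B − 2^64 = -3770065480088610533.

-3770065480088610533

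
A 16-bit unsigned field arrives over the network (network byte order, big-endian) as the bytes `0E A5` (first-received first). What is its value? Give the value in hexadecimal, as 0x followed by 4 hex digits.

In big-endian order the high byte comes first in memory.
The bytes are already most-significant first: 0x0EA5.

0x0EA5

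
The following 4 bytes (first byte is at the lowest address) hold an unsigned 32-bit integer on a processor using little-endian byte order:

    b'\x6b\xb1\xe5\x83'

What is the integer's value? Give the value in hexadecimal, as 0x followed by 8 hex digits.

0x83E5B16B

In little-endian order the low byte comes first in memory.
Reassemble most-significant byte first: 83 E5 B1 6B → 0x83E5B16B.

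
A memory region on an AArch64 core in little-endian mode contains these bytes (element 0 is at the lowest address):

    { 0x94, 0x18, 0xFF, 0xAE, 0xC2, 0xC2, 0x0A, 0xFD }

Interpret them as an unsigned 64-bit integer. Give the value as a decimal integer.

Little-endian stores the least-significant byte at the lowest address.
Reassemble most-significant byte first: FD 0A C2 C2 AE FF 18 94 → 0xFD0AC2C2AEFF1894.
0xFD0AC2C2AEFF1894 = 18233600182778271892.

18233600182778271892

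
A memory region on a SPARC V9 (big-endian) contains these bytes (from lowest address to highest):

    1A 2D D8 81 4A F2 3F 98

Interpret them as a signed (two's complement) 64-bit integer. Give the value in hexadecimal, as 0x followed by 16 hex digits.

Big-endian stores the most-significant byte at the lowest address.
The bytes are already most-significant first: 0x1A2DD8814AF23F98.

0x1A2DD8814AF23F98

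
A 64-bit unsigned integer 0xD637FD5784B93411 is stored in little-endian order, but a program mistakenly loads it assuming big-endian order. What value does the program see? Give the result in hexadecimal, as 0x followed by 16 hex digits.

0x1134B98457FD37D6

Stored little-endian, the bytes at ascending addresses are 11 34 B9 84 57 FD 37 D6.
Read back as big-endian, the last byte is least significant, giving 0x1134B98457FD37D6.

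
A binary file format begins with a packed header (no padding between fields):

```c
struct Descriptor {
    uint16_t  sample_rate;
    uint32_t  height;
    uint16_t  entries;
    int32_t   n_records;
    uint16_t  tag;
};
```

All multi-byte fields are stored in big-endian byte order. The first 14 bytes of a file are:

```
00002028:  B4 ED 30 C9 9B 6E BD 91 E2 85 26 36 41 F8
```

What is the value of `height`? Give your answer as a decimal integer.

818518894

`height` follows `sample_rate` (2 bytes), so it starts at byte offset 2 and occupies 4 bytes.
Bytes at offsets 2..5: 30 C9 9B 6E.
Big-endian stores the most-significant byte at the lowest address.
The bytes are already most-significant first: 0x30C99B6E.
0x30C99B6E = 818518894.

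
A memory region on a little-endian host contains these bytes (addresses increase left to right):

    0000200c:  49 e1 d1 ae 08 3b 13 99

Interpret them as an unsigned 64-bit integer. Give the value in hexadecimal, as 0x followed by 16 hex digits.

0x99133B08AED1E149

In little-endian order the low byte comes first in memory.
Reassemble most-significant byte first: 99 13 3B 08 AE D1 E1 49 → 0x99133B08AED1E149.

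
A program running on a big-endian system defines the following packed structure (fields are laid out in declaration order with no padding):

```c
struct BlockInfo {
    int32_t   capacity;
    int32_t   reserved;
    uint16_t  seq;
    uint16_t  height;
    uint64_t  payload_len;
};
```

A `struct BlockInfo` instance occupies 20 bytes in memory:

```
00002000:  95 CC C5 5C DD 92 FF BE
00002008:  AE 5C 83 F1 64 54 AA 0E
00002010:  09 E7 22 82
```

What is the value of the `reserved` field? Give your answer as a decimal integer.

`reserved` follows `capacity` (4 bytes), so it starts at byte offset 4 and occupies 4 bytes.
Bytes at offsets 4..7: DD 92 FF BE.
Big-endian stores the most-significant byte at the lowest address.
The bytes are already most-significant first: 0xDD92FFBE.
Top bit is set, so as a signed 32-bit value this is 0xDD92FFBE − 2^32 = -577568834.

-577568834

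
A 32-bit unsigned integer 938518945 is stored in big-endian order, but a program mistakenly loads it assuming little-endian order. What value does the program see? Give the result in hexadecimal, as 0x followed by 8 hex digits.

938518945 in 32-bit hexadecimal is 0x37F0A9A1.
Stored big-endian, the bytes at ascending addresses are 37 F0 A9 A1.
Read back as little-endian, the first byte is least significant, giving 0xA1A9F037.

0xA1A9F037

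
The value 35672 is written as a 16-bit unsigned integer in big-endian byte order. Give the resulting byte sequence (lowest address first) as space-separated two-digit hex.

8B 58

35672 in hexadecimal, padded to 16 bits, is 0x8B58.
Split into bytes (most-significant first): 8B 58.
Big-endian stores the most-significant byte at the lowest address.
So the memory order matches the most-significant-first order: 8B 58.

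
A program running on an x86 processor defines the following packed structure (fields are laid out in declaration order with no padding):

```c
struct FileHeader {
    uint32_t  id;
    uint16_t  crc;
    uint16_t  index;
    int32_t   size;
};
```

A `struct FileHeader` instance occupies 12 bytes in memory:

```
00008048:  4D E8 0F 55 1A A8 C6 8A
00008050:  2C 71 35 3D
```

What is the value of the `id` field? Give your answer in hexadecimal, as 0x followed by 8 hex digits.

`id` is the first field, at byte offset 0, occupying 4 bytes.
Bytes at offsets 0..3: 4D E8 0F 55.
Little-endian stores the least-significant byte at the lowest address.
Reassemble most-significant byte first: 55 0F E8 4D → 0x550FE84D.

0x550FE84D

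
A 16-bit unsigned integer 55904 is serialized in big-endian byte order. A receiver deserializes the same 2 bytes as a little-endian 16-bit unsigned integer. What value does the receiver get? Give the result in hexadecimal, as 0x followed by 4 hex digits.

0x60DA

55904 in 16-bit hexadecimal is 0xDA60.
Stored big-endian, the bytes at ascending addresses are DA 60.
Read back as little-endian, the first byte is least significant, giving 0x60DA.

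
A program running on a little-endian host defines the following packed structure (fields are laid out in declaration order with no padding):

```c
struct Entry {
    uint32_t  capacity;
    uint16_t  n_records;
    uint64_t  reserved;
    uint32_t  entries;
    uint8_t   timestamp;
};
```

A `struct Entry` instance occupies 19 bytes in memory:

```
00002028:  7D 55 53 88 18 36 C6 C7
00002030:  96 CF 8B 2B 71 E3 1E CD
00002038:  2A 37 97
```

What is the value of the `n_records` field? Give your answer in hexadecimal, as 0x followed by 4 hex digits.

`n_records` follows `capacity` (4 bytes), so it starts at byte offset 4 and occupies 2 bytes.
Bytes at offsets 4..5: 18 36.
In little-endian order the low byte comes first in memory.
Reassemble most-significant byte first: 36 18 → 0x3618.

0x3618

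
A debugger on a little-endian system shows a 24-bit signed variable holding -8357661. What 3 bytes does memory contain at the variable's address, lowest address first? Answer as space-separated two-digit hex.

Two's complement of -8357661 in 24 bits: 8357661 = 0x7F871D; invert → 0x8078E2; add 1 → 0x8078E3.
Split into bytes (most-significant first): 80 78 E3.
Little-endian stores the least-significant byte at the lowest address.
So at ascending addresses the bytes are E3 78 80.

E3 78 80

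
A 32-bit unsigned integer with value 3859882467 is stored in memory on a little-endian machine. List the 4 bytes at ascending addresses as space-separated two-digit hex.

3859882467 in hexadecimal, padded to 32 bits, is 0xE61121E3.
Split into bytes (most-significant first): E6 11 21 E3.
Little-endian: lowest address holds the least-significant byte.
So at ascending addresses the bytes are E3 21 11 E6.

E3 21 11 E6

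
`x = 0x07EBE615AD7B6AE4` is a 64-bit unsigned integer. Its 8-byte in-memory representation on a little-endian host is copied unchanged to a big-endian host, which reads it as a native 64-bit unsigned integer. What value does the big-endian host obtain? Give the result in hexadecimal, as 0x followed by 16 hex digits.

Stored little-endian, the bytes at ascending addresses are E4 6A 7B AD 15 E6 EB 07.
Read back as big-endian, the last byte is least significant, giving 0xE46A7BAD15E6EB07.

0xE46A7BAD15E6EB07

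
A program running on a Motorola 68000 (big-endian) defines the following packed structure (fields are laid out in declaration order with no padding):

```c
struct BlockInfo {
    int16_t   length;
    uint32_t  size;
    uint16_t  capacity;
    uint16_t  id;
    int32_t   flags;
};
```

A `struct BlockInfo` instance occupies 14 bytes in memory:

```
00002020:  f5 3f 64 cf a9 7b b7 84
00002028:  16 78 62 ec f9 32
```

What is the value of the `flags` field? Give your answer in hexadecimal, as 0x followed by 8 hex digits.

0x62ECF932

`flags` follows `length` (2 B), `size` (4 B), `capacity` (2 B), `id` (2 B), so it starts at offset 2 + 4 + 2 + 2 = 10 and occupies 4 bytes.
Bytes at offsets 10..13: 62 EC F9 32.
In big-endian order the high byte comes first in memory.
The bytes are already most-significant first: 0x62ECF932.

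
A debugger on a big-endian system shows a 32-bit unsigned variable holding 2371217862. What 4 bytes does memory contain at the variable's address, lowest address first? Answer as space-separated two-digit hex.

8D 55 E9 C6

2371217862 in hexadecimal, padded to 32 bits, is 0x8D55E9C6.
Split into bytes (most-significant first): 8D 55 E9 C6.
Big-endian stores the most-significant byte at the lowest address.
So the memory order matches the most-significant-first order: 8D 55 E9 C6.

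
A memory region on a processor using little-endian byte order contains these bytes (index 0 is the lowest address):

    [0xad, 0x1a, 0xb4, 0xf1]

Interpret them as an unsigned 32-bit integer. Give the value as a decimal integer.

Little-endian: lowest address holds the least-significant byte.
Reassemble most-significant byte first: F1 B4 1A AD → 0xF1B41AAD.
0xF1B41AAD = 4055112365.

4055112365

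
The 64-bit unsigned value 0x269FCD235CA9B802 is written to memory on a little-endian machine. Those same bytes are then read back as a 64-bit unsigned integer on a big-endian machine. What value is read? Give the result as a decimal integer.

196092796993380134

Stored little-endian, the bytes at ascending addresses are 02 B8 A9 5C 23 CD 9F 26.
Read back as big-endian, the last byte is least significant, giving 0x02B8A95C23CD9F26.
0x02B8A95C23CD9F26 = 196092796993380134.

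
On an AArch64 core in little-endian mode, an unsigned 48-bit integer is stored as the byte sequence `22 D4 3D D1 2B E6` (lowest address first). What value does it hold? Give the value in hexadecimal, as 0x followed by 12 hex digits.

0xE62BD13DD422

Little-endian stores the least-significant byte at the lowest address.
Reassemble most-significant byte first: E6 2B D1 3D D4 22 → 0xE62BD13DD422.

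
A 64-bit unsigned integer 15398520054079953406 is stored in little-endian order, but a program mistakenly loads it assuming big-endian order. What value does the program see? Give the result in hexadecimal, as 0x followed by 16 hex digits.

15398520054079953406 in 64-bit hexadecimal is 0xD5B28867822A19FE.
Stored little-endian, the bytes at ascending addresses are FE 19 2A 82 67 88 B2 D5.
Read back as big-endian, the last byte is least significant, giving 0xFE192A826788B2D5.

0xFE192A826788B2D5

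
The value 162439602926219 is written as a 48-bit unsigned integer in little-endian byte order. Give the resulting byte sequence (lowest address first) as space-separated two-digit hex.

162439602926219 in hexadecimal, padded to 48 bits, is 0x93BCEAD4728B.
Split into bytes (most-significant first): 93 BC EA D4 72 8B.
In little-endian order the low byte comes first in memory.
So at ascending addresses the bytes are 8B 72 D4 EA BC 93.

8B 72 D4 EA BC 93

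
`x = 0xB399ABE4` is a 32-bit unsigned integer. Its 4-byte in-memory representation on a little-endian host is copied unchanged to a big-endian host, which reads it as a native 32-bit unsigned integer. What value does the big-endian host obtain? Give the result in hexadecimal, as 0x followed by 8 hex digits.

Stored little-endian, the bytes at ascending addresses are E4 AB 99 B3.
Read back as big-endian, the last byte is least significant, giving 0xE4AB99B3.

0xE4AB99B3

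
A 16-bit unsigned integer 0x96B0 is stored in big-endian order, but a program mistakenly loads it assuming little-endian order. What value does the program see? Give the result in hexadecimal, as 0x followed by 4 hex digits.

Stored big-endian, the bytes at ascending addresses are 96 B0.
Read back as little-endian, the first byte is least significant, giving 0xB096.

0xB096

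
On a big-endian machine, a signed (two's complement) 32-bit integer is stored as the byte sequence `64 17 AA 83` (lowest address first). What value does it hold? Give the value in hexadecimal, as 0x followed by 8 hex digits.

Big-endian: lowest address holds the most-significant byte.
The bytes are already most-significant first: 0x6417AA83.

0x6417AA83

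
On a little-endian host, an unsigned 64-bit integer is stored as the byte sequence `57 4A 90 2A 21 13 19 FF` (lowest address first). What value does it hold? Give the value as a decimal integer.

18381744387258337879

In little-endian order the low byte comes first in memory.
Reassemble most-significant byte first: FF 19 13 21 2A 90 4A 57 → 0xFF1913212A904A57.
0xFF1913212A904A57 = 18381744387258337879.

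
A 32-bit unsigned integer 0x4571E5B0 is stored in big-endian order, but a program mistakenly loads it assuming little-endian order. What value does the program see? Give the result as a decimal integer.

2967826757

Stored big-endian, the bytes at ascending addresses are 45 71 E5 B0.
Read back as little-endian, the first byte is least significant, giving 0xB0E57145.
0xB0E57145 = 2967826757.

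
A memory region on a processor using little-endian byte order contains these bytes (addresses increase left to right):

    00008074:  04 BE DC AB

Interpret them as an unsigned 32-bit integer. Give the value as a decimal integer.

Little-endian: lowest address holds the least-significant byte.
Reassemble most-significant byte first: AB DC BE 04 → 0xABDCBE04.
0xABDCBE04 = 2883370500.

2883370500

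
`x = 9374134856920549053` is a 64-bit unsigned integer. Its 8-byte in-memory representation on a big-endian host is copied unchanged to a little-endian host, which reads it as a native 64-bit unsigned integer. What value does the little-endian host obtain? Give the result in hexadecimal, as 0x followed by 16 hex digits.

9374134856920549053 in 64-bit hexadecimal is 0x82179DFC6F5B46BD.
Stored big-endian, the bytes at ascending addresses are 82 17 9D FC 6F 5B 46 BD.
Read back as little-endian, the first byte is least significant, giving 0xBD465B6FFC9D1782.

0xBD465B6FFC9D1782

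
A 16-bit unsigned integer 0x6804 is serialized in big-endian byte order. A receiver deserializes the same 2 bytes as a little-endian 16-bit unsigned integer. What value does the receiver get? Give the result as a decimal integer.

1128

Stored big-endian, the bytes at ascending addresses are 68 04.
Read back as little-endian, the first byte is least significant, giving 0x0468.
0x0468 = 1128.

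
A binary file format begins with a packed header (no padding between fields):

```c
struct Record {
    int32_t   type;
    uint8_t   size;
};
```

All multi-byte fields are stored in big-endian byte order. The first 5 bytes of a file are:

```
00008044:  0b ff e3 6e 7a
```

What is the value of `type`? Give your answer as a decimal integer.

`type` is the first field, at byte offset 0, occupying 4 bytes.
Bytes at offsets 0..3: 0B FF E3 6E.
Big-endian: lowest address holds the most-significant byte.
The bytes are already most-significant first: 0x0BFFE36E.
0x0BFFE36E = 201319278.

201319278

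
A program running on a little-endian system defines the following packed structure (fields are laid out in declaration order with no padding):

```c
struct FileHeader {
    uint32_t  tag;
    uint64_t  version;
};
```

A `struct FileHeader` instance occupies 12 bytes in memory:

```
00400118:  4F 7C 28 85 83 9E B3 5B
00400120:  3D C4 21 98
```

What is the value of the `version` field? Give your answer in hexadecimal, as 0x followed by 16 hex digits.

`version` follows `tag` (4 bytes), so it starts at byte offset 4 and occupies 8 bytes.
Bytes at offsets 4..11: 83 9E B3 5B 3D C4 21 98.
Little-endian: lowest address holds the least-significant byte.
Reassemble most-significant byte first: 98 21 C4 3D 5B B3 9E 83 → 0x9821C43D5BB39E83.

0x9821C43D5BB39E83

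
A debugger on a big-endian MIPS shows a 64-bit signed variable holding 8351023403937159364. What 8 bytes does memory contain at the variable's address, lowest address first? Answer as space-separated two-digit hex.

73 E4 CB 8A 4E A5 D8 C4

8351023403937159364 in hexadecimal, padded to 64 bits, is 0x73E4CB8A4EA5D8C4.
Split into bytes (most-significant first): 73 E4 CB 8A 4E A5 D8 C4.
Big-endian: lowest address holds the most-significant byte.
So the memory order matches the most-significant-first order: 73 E4 CB 8A 4E A5 D8 C4.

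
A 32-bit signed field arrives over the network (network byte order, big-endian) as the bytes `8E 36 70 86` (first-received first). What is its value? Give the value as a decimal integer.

-1909034874

Big-endian: lowest address holds the most-significant byte.
The bytes are already most-significant first: 0x8E367086.
Top bit is set, so as a signed 32-bit value this is 0x8E367086 − 2^32 = -1909034874.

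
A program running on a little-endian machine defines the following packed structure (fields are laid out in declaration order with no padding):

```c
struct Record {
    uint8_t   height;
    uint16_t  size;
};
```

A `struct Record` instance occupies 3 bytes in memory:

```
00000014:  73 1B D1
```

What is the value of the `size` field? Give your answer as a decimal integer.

53531

`size` follows `height` (1 byte), so it starts at byte offset 1 and occupies 2 bytes.
Bytes at offsets 1..2: 1B D1.
In little-endian order the low byte comes first in memory.
Reassemble most-significant byte first: D1 1B → 0xD11B.
0xD11B = 53531.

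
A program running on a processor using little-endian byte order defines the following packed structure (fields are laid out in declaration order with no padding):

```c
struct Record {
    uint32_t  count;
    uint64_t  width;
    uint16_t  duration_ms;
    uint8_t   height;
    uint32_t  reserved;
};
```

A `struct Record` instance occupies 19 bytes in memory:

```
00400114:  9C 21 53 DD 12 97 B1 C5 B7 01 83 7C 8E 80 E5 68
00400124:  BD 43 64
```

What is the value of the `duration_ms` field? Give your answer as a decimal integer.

32910

`duration_ms` follows `count` (4 B), `width` (8 B), so it starts at offset 4 + 8 = 12 and occupies 2 bytes.
Bytes at offsets 12..13: 8E 80.
Little-endian stores the least-significant byte at the lowest address.
Reassemble most-significant byte first: 80 8E → 0x808E.
0x808E = 32910.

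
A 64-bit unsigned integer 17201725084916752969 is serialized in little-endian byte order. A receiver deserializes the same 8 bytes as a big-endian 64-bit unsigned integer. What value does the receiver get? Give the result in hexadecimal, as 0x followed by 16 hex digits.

0x49A2637AD3CDB8EE

17201725084916752969 in 64-bit hexadecimal is 0xEEB8CDD37A63A249.
Stored little-endian, the bytes at ascending addresses are 49 A2 63 7A D3 CD B8 EE.
Read back as big-endian, the last byte is least significant, giving 0x49A2637AD3CDB8EE.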